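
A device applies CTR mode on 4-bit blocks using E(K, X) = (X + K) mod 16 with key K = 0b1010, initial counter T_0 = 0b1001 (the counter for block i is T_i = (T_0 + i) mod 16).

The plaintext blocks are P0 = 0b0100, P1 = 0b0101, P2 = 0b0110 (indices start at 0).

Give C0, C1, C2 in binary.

CTR encryption: S_i = E(K, T_i) where T_i is the counter for block i; C_i = P_i ⊕ S_i.
C0: T = 0b1001, S = E(K, T) = 0b0011; 0b0100 ⊕ 0b0011 = 0b0111.
C1: T = 0b1010, S = E(K, T) = 0b0100; 0b0101 ⊕ 0b0100 = 0b0001.
C2: T = 0b1011, S = E(K, T) = 0b0101; 0b0110 ⊕ 0b0101 = 0b0011.

C0 = 0b0111, C1 = 0b0001, C2 = 0b0011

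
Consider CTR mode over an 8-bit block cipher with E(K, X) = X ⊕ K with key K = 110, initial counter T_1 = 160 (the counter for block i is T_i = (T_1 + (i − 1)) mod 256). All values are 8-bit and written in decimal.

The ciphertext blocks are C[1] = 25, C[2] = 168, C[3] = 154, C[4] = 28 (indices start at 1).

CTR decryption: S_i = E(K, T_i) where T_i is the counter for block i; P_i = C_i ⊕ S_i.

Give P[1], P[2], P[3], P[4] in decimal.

P[1]: T = 160, S = E(K, T) = 206; 25 ⊕ 206 = 215.
P[2]: T = 161, S = E(K, T) = 207; 168 ⊕ 207 = 103.
P[3]: T = 162, S = E(K, T) = 204; 154 ⊕ 204 = 86.
P[4]: T = 163, S = E(K, T) = 205; 28 ⊕ 205 = 209.

P[1] = 215, P[2] = 103, P[3] = 86, P[4] = 209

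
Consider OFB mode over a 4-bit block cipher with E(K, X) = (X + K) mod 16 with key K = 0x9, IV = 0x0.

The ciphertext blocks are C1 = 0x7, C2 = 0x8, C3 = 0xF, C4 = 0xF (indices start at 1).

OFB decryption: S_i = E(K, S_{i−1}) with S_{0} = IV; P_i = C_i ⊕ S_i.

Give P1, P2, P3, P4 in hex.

P1: S = E(K, 0x0) = 0x9; 0x7 ⊕ 0x9 = 0xE.
P2: S = E(K, 0x9) = 0x2; 0x8 ⊕ 0x2 = 0xA.
P3: S = E(K, 0x2) = 0xB; 0xF ⊕ 0xB = 0x4.
P4: S = E(K, 0xB) = 0x4; 0xF ⊕ 0x4 = 0xB.

P1 = 0xE, P2 = 0xA, P3 = 0x4, P4 = 0xB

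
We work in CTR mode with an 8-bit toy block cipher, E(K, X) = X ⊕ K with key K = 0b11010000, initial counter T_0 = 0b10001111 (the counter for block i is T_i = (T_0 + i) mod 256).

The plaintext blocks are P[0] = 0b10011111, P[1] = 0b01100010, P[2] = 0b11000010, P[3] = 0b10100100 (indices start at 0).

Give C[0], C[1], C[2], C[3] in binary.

CTR encryption: S_i = E(K, T_i) where T_i is the counter for block i; C_i = P_i ⊕ S_i.
C[0]: T = 0b10001111, S = E(K, T) = 0b01011111; 0b10011111 ⊕ 0b01011111 = 0b11000000.
C[1]: T = 0b10010000, S = E(K, T) = 0b01000000; 0b01100010 ⊕ 0b01000000 = 0b00100010.
C[2]: T = 0b10010001, S = E(K, T) = 0b01000001; 0b11000010 ⊕ 0b01000001 = 0b10000011.
C[3]: T = 0b10010010, S = E(K, T) = 0b01000010; 0b10100100 ⊕ 0b01000010 = 0b11100110.

C[0] = 0b11000000, C[1] = 0b00100010, C[2] = 0b10000011, C[3] = 0b11100110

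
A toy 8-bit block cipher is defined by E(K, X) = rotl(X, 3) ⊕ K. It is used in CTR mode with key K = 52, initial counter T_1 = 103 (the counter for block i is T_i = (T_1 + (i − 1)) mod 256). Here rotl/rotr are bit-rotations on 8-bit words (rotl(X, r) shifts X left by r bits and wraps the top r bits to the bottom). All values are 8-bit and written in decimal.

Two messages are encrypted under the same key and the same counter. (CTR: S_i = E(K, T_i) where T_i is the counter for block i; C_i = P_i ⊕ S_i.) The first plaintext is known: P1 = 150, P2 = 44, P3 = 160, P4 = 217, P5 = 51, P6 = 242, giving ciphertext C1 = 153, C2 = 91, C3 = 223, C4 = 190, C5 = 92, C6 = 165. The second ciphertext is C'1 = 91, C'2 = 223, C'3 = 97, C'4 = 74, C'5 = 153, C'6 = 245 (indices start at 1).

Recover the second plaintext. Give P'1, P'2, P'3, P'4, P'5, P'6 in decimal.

In CTR with a reused counter, both messages share the same keystream S_i, so C_i ⊕ C'_i = P_i ⊕ P'_i and thus P'_i = P_i ⊕ C_i ⊕ C'_i.
P'1: 150 ⊕ 153 ⊕ 91 = 84.
P'2: 44 ⊕ 91 ⊕ 223 = 168.
P'3: 160 ⊕ 223 ⊕ 97 = 30.
P'4: 217 ⊕ 190 ⊕ 74 = 45.
P'5: 51 ⊕ 92 ⊕ 153 = 246.
P'6: 242 ⊕ 165 ⊕ 245 = 162.

P'1 = 84, P'2 = 168, P'3 = 30, P'4 = 45, P'5 = 246, P'6 = 162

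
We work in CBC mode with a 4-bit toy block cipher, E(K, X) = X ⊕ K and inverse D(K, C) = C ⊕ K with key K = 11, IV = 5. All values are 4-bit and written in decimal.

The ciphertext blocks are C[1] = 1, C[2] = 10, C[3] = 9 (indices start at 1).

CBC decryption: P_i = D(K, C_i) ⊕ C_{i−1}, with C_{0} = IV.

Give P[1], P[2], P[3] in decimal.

P[1] = 15, P[2] = 0, P[3] = 8

P[1]: D(K, 1) = 10; 10 ⊕ 5 = 15.
P[2]: D(K, 10) = 1; 1 ⊕ 1 = 0.
P[3]: D(K, 9) = 2; 2 ⊕ 10 = 8.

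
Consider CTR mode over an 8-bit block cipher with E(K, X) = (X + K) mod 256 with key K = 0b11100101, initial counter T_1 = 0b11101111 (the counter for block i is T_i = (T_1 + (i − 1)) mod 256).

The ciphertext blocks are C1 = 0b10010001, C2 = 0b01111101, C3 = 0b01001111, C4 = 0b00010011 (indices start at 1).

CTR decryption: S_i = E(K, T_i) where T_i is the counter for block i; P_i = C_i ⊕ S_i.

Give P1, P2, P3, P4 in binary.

P1: T = 0b11101111, S = E(K, T) = 0b11010100; 0b10010001 ⊕ 0b11010100 = 0b01000101.
P2: T = 0b11110000, S = E(K, T) = 0b11010101; 0b01111101 ⊕ 0b11010101 = 0b10101000.
P3: T = 0b11110001, S = E(K, T) = 0b11010110; 0b01001111 ⊕ 0b11010110 = 0b10011001.
P4: T = 0b11110010, S = E(K, T) = 0b11010111; 0b00010011 ⊕ 0b11010111 = 0b11000100.

P1 = 0b01000101, P2 = 0b10101000, P3 = 0b10011001, P4 = 0b11000100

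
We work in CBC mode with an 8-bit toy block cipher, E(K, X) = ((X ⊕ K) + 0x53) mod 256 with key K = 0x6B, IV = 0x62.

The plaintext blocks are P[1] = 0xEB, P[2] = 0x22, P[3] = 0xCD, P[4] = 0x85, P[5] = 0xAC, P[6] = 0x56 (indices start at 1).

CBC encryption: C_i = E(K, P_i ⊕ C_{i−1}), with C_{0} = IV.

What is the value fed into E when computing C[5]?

C[1]: P[1] ⊕ 0x62 = 0x89; E(K, 0x89) = 0x35.
C[2]: P[2] ⊕ 0x35 = 0x17; E(K, 0x17) = 0xCF.
C[3]: P[3] ⊕ 0xCF = 0x02; E(K, 0x02) = 0xBC.
C[4]: P[4] ⊕ 0xBC = 0x39; E(K, 0x39) = 0xA5.
C[5]: P[5] ⊕ 0xA5 = 0x09; E(K, 0x09) = 0xB5.
So the input to E for block [5] is 0x09.

0x09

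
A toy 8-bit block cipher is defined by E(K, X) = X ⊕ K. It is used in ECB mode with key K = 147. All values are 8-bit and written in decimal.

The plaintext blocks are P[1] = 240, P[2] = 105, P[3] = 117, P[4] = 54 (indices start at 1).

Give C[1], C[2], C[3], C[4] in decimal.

C[1] = 99, C[2] = 250, C[3] = 230, C[4] = 165

ECB encryption: C_i = E(K, P_i).
C[1]: E(K, 240) = 99.
C[2]: E(K, 105) = 250.
C[3]: E(K, 117) = 230.
C[4]: E(K, 54) = 165.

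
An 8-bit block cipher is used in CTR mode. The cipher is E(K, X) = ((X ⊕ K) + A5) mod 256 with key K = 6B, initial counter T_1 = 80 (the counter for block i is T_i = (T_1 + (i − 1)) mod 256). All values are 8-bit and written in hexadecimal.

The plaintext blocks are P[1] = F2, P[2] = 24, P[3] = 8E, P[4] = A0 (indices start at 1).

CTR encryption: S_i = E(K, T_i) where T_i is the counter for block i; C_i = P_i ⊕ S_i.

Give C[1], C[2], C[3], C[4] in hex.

C[1]: T = 80, S = E(K, T) = 90; F2 ⊕ 90 = 62.
C[2]: T = 81, S = E(K, T) = 8F; 24 ⊕ 8F = AB.
C[3]: T = 82, S = E(K, T) = 8E; 8E ⊕ 8E = 00.
C[4]: T = 83, S = E(K, T) = 8D; A0 ⊕ 8D = 2D.

C[1] = 62, C[2] = AB, C[3] = 00, C[4] = 2D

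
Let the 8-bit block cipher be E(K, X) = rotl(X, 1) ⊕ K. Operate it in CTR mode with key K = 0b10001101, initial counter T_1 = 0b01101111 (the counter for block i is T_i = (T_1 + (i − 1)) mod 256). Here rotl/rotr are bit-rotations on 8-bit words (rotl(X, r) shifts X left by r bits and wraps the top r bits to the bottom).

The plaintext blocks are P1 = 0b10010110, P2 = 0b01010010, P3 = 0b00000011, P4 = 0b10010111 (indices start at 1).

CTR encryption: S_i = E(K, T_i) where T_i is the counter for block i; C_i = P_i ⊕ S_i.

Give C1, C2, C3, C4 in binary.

C1 = 0b11000101, C2 = 0b00111111, C3 = 0b01101100, C4 = 0b11111110

C1: T = 0b01101111, S = E(K, T) = 0b01010011; 0b10010110 ⊕ 0b01010011 = 0b11000101.
C2: T = 0b01110000, S = E(K, T) = 0b01101101; 0b01010010 ⊕ 0b01101101 = 0b00111111.
C3: T = 0b01110001, S = E(K, T) = 0b01101111; 0b00000011 ⊕ 0b01101111 = 0b01101100.
C4: T = 0b01110010, S = E(K, T) = 0b01101001; 0b10010111 ⊕ 0b01101001 = 0b11111110.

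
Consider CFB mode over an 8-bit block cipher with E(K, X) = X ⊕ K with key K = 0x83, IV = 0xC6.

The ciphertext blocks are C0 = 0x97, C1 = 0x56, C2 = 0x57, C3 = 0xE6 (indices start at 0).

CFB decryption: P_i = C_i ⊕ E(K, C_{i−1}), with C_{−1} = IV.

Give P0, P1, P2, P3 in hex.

P0: E(K, 0xC6) = 0x45; 0x97 ⊕ 0x45 = 0xD2.
P1: E(K, 0x97) = 0x14; 0x56 ⊕ 0x14 = 0x42.
P2: E(K, 0x56) = 0xD5; 0x57 ⊕ 0xD5 = 0x82.
P3: E(K, 0x57) = 0xD4; 0xE6 ⊕ 0xD4 = 0x32.

P0 = 0xD2, P1 = 0x42, P2 = 0x82, P3 = 0x32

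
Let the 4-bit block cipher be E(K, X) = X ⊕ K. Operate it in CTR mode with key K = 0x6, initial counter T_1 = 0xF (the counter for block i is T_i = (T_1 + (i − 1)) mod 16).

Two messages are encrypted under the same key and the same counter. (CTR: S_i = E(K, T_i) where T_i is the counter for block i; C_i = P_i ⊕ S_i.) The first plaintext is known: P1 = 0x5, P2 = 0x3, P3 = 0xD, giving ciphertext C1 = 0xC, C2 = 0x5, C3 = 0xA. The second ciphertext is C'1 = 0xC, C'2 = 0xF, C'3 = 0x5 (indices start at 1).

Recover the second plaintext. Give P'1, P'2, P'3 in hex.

P'1 = 0x5, P'2 = 0x9, P'3 = 0x2

In CTR with a reused counter, both messages share the same keystream S_i, so C_i ⊕ C'_i = P_i ⊕ P'_i and thus P'_i = P_i ⊕ C_i ⊕ C'_i.
P'1: 0x5 ⊕ 0xC ⊕ 0xC = 0x5.
P'2: 0x3 ⊕ 0x5 ⊕ 0xF = 0x9.
P'3: 0xD ⊕ 0xA ⊕ 0x5 = 0x2.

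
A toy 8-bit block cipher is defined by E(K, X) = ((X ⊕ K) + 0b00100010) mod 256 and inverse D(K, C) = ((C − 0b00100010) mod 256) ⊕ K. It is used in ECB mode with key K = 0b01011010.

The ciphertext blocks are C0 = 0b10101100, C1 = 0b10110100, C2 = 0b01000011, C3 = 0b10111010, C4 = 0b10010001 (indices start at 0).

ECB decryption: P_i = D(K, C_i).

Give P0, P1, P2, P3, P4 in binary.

P0 = 0b11010000, P1 = 0b11001000, P2 = 0b01111011, P3 = 0b11000010, P4 = 0b00110101

P0: D(K, 0b10101100) = 0b11010000.
P1: D(K, 0b10110100) = 0b11001000.
P2: D(K, 0b01000011) = 0b01111011.
P3: D(K, 0b10111010) = 0b11000010.
P4: D(K, 0b10010001) = 0b00110101.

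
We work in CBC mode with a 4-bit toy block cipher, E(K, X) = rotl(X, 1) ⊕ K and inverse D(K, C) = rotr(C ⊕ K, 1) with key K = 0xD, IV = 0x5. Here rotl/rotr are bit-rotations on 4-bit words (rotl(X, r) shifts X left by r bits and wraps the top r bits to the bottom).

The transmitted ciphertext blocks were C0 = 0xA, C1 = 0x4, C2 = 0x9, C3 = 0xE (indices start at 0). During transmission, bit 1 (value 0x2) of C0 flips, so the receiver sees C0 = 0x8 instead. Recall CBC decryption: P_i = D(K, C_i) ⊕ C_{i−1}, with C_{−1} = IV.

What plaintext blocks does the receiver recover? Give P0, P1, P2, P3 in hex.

Only C0 changed, to 0x8. In CBC, a change in C_i garbles P_i and flips the same bit in P_{i+1}. Decrypting the received ciphertext:
P0: D(K, 0x8) = 0xA; 0xA ⊕ 0x5 = 0xF.
P1: D(K, 0x4) = 0xC; 0xC ⊕ 0x8 = 0x4.
P2: D(K, 0x9) = 0x2; 0x2 ⊕ 0x4 = 0x6.
P3: D(K, 0xE) = 0x9; 0x9 ⊕ 0x9 = 0x0.
Blocks that differ from the original plaintext: P0, P1.

P0 = 0xF, P1 = 0x4, P2 = 0x6, P3 = 0x0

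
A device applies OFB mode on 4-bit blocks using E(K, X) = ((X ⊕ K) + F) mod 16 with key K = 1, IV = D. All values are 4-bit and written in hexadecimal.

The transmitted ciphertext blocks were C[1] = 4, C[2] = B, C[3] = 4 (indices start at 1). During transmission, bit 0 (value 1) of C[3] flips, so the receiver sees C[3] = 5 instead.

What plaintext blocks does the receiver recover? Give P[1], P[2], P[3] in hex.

P[1] = F, P[2] = 2, P[3] = 2

OFB decryption: S_i = E(K, S_{i−1}) with S_{0} = IV; P_i = C_i ⊕ S_i.
Only C[3] changed, to 5. In OFB, a change in C_i flips the same bit in P_i only; the keystream is unaffected. Decrypting the received ciphertext:
P[1]: S = E(K, D) = B; 4 ⊕ B = F.
P[2]: S = E(K, B) = 9; B ⊕ 9 = 2.
P[3]: S = E(K, 9) = 7; 5 ⊕ 7 = 2.
Blocks that differ from the original plaintext: P[3].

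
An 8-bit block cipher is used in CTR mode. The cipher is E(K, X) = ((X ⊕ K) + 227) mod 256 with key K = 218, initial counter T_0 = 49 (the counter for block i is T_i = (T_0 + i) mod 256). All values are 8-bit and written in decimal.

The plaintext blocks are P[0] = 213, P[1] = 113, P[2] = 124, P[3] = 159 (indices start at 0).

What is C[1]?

CTR encryption: S_i = E(K, T_i) where T_i is the counter for block i; C_i = P_i ⊕ S_i.
C[0]: T = 49, S = E(K, T) = 206; 213 ⊕ 206 = 27.
C[1]: T = 50, S = E(K, T) = 203; 113 ⊕ 203 = 186.

C[1] = 186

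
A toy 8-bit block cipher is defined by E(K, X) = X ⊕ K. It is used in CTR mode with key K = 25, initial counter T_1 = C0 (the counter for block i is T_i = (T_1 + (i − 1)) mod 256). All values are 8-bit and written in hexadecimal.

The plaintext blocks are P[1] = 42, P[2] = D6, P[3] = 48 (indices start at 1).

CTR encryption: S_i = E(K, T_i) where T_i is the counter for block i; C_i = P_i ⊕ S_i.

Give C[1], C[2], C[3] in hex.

C[1] = A7, C[2] = 32, C[3] = AF

C[1]: T = C0, S = E(K, T) = E5; 42 ⊕ E5 = A7.
C[2]: T = C1, S = E(K, T) = E4; D6 ⊕ E4 = 32.
C[3]: T = C2, S = E(K, T) = E7; 48 ⊕ E7 = AF.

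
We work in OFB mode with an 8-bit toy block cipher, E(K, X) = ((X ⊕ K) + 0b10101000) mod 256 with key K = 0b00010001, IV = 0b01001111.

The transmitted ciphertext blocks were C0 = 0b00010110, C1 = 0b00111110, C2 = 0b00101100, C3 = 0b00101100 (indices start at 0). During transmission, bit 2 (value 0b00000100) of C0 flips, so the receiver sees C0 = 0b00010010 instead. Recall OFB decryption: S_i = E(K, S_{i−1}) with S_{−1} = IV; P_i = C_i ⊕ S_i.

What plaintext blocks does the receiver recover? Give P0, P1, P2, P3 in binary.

P0 = 0b00010100, P1 = 0b10000001, P2 = 0b01111010, P3 = 0b11000011

Only C0 changed, to 0b00010010. In OFB, a change in C_i flips the same bit in P_i only; the keystream is unaffected. Decrypting the received ciphertext:
P0: S = E(K, 0b01001111) = 0b00000110; 0b00010010 ⊕ 0b00000110 = 0b00010100.
P1: S = E(K, 0b00000110) = 0b10111111; 0b00111110 ⊕ 0b10111111 = 0b10000001.
P2: S = E(K, 0b10111111) = 0b01010110; 0b00101100 ⊕ 0b01010110 = 0b01111010.
P3: S = E(K, 0b01010110) = 0b11101111; 0b00101100 ⊕ 0b11101111 = 0b11000011.
Blocks that differ from the original plaintext: P0.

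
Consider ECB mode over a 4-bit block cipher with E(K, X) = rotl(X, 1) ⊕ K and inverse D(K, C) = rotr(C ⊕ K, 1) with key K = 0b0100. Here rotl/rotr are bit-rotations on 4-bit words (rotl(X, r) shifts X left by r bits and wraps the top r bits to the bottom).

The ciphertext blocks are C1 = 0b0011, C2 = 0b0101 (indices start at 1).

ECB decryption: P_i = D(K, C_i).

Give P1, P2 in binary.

P1: D(K, 0b0011) = 0b1011.
P2: D(K, 0b0101) = 0b1000.

P1 = 0b1011, P2 = 0b1000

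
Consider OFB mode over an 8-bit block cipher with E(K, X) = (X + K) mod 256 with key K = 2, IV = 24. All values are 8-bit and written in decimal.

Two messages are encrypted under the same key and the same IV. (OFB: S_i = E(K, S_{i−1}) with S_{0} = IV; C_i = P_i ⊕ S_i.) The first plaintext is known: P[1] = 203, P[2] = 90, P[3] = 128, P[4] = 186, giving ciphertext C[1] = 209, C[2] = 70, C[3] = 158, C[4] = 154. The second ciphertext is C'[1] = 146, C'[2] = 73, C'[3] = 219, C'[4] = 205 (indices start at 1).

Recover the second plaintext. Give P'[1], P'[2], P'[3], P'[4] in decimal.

In OFB with a reused IV, both messages share the same keystream S_i, so C_i ⊕ C'_i = P_i ⊕ P'_i and thus P'_i = P_i ⊕ C_i ⊕ C'_i.
P'[1]: 203 ⊕ 209 ⊕ 146 = 136.
P'[2]: 90 ⊕ 70 ⊕ 73 = 85.
P'[3]: 128 ⊕ 158 ⊕ 219 = 197.
P'[4]: 186 ⊕ 154 ⊕ 205 = 237.

P'[1] = 136, P'[2] = 85, P'[3] = 197, P'[4] = 237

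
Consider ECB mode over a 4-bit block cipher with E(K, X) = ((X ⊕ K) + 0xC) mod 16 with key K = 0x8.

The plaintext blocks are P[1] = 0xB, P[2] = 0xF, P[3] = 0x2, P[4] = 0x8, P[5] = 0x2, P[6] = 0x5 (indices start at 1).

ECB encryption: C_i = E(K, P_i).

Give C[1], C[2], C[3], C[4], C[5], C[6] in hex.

C[1] = 0xF, C[2] = 0x3, C[3] = 0x6, C[4] = 0xC, C[5] = 0x6, C[6] = 0x9

C[1]: E(K, 0xB) = 0xF.
C[2]: E(K, 0xF) = 0x3.
C[3]: E(K, 0x2) = 0x6.
C[4]: E(K, 0x8) = 0xC.
C[5]: E(K, 0x2) = 0x6.
C[6]: E(K, 0x5) = 0x9.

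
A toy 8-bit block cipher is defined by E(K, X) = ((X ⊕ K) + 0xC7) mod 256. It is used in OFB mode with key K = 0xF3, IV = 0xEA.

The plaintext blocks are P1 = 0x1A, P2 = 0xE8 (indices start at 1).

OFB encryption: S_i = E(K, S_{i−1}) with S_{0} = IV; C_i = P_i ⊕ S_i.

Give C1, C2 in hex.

C1: S = E(K, 0xEA) = 0xE0; 0x1A ⊕ 0xE0 = 0xFA.
C2: S = E(K, 0xE0) = 0xDA; 0xE8 ⊕ 0xDA = 0x32.

C1 = 0xFA, C2 = 0x32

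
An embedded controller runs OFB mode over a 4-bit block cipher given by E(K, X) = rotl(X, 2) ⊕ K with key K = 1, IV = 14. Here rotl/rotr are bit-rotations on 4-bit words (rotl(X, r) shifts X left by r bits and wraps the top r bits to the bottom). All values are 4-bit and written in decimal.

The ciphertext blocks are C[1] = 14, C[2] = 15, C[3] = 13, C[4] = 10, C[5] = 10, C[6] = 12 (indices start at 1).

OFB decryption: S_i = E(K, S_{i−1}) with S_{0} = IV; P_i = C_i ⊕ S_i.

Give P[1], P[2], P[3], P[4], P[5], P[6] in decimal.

P[1] = 4, P[2] = 4, P[3] = 2, P[4] = 4, P[5] = 0, P[6] = 7

P[1]: S = E(K, 14) = 10; 14 ⊕ 10 = 4.
P[2]: S = E(K, 10) = 11; 15 ⊕ 11 = 4.
P[3]: S = E(K, 11) = 15; 13 ⊕ 15 = 2.
P[4]: S = E(K, 15) = 14; 10 ⊕ 14 = 4.
P[5]: S = E(K, 14) = 10; 10 ⊕ 10 = 0.
P[6]: S = E(K, 10) = 11; 12 ⊕ 11 = 7.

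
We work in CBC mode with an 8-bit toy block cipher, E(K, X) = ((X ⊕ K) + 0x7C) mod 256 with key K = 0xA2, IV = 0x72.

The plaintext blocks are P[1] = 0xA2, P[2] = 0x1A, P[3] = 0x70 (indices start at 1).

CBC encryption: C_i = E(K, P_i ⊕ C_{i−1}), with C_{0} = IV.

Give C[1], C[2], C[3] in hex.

C[1]: P[1] ⊕ 0x72 = 0xD0; E(K, 0xD0) = 0xEE.
C[2]: P[2] ⊕ 0xEE = 0xF4; E(K, 0xF4) = 0xD2.
C[3]: P[3] ⊕ 0xD2 = 0xA2; E(K, 0xA2) = 0x7C.

C[1] = 0xEE, C[2] = 0xD2, C[3] = 0x7C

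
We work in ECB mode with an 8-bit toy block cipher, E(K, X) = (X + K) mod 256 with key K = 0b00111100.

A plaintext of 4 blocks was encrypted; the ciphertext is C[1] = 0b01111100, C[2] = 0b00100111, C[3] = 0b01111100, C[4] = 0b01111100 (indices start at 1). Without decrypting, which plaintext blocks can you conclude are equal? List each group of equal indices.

P[1] = P[3] = P[4]

ECB encrypts each block independently with the same key, so equal ciphertext blocks imply equal plaintext blocks.
C[1] = C[3] = C[4] = 0b01111100, so P[1] = P[3] = P[4].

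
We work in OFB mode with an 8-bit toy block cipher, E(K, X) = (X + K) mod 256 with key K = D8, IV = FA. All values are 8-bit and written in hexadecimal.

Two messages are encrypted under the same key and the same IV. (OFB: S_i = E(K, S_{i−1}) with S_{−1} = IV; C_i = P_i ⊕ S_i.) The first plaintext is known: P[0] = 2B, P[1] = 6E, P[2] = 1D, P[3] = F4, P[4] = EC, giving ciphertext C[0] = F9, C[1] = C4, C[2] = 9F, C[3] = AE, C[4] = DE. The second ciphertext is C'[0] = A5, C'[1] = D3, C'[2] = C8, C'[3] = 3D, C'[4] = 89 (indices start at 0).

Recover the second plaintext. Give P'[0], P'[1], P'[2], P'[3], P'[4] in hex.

In OFB with a reused IV, both messages share the same keystream S_i, so C_i ⊕ C'_i = P_i ⊕ P'_i and thus P'_i = P_i ⊕ C_i ⊕ C'_i.
P'[0]: 2B ⊕ F9 ⊕ A5 = 77.
P'[1]: 6E ⊕ C4 ⊕ D3 = 79.
P'[2]: 1D ⊕ 9F ⊕ C8 = 4A.
P'[3]: F4 ⊕ AE ⊕ 3D = 67.
P'[4]: EC ⊕ DE ⊕ 89 = BB.

P'[0] = 77, P'[1] = 79, P'[2] = 4A, P'[3] = 67, P'[4] = BB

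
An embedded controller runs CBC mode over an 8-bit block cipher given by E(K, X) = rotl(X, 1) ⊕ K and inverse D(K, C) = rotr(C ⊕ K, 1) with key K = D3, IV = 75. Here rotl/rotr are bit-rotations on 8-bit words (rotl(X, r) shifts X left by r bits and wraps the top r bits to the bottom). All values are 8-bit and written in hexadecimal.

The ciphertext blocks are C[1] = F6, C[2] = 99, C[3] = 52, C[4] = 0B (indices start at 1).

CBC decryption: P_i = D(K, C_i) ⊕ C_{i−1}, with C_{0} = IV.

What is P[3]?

P[3]: D(K, 52) = C0; C0 ⊕ 99 = 59.

P[3] = 59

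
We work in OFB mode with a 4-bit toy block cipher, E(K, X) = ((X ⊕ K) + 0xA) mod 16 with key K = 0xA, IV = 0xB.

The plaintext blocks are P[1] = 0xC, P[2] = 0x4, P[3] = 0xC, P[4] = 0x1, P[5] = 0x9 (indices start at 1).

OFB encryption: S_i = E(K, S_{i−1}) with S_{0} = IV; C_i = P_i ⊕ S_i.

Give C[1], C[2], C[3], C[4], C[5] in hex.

C[1]: S = E(K, 0xB) = 0xB; 0xC ⊕ 0xB = 0x7.
C[2]: S = E(K, 0xB) = 0xB; 0x4 ⊕ 0xB = 0xF.
C[3]: S = E(K, 0xB) = 0xB; 0xC ⊕ 0xB = 0x7.
C[4]: S = E(K, 0xB) = 0xB; 0x1 ⊕ 0xB = 0xA.
C[5]: S = E(K, 0xB) = 0xB; 0x9 ⊕ 0xB = 0x2.

C[1] = 0x7, C[2] = 0xF, C[3] = 0x7, C[4] = 0xA, C[5] = 0x2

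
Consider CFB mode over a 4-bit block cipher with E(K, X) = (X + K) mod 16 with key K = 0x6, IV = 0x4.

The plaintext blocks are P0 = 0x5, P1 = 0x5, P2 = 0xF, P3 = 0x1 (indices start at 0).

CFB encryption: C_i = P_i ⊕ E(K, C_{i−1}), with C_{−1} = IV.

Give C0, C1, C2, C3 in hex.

C0: E(K, 0x4) = 0xA; 0x5 ⊕ 0xA = 0xF.
C1: E(K, 0xF) = 0x5; 0x5 ⊕ 0x5 = 0x0.
C2: E(K, 0x0) = 0x6; 0xF ⊕ 0x6 = 0x9.
C3: E(K, 0x9) = 0xF; 0x1 ⊕ 0xF = 0xE.

C0 = 0xF, C1 = 0x0, C2 = 0x9, C3 = 0xE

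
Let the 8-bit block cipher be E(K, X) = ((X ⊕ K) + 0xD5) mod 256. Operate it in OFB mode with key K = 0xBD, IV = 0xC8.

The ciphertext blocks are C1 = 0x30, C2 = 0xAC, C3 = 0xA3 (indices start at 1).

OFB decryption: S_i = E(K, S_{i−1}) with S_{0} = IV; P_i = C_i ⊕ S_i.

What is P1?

P1 = 0x7A

P1: S = E(K, 0xC8) = 0x4A; 0x30 ⊕ 0x4A = 0x7A.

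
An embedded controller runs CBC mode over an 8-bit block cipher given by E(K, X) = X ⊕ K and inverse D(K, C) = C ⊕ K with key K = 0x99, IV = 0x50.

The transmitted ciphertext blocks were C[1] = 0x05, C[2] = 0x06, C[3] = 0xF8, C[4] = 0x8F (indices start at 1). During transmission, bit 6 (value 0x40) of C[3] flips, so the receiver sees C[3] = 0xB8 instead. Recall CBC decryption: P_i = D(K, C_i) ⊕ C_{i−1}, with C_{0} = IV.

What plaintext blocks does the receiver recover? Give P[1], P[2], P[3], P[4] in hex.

Only C[3] changed, to 0xB8. In CBC, a change in C_i garbles P_i and flips the same bit in P_{i+1}. Decrypting the received ciphertext:
P[1]: D(K, 0x05) = 0x9C; 0x9C ⊕ 0x50 = 0xCC.
P[2]: D(K, 0x06) = 0x9F; 0x9F ⊕ 0x05 = 0x9A.
P[3]: D(K, 0xB8) = 0x21; 0x21 ⊕ 0x06 = 0x27.
P[4]: D(K, 0x8F) = 0x16; 0x16 ⊕ 0xB8 = 0xAE.
Blocks that differ from the original plaintext: P[3], P[4].

P[1] = 0xCC, P[2] = 0x9A, P[3] = 0x27, P[4] = 0xAE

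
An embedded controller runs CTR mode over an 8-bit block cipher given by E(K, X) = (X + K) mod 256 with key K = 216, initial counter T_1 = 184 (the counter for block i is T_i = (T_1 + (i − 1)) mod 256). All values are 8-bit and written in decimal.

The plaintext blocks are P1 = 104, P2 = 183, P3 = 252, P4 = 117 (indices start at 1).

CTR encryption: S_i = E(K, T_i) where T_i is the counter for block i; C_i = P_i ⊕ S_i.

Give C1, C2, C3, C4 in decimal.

C1: T = 184, S = E(K, T) = 144; 104 ⊕ 144 = 248.
C2: T = 185, S = E(K, T) = 145; 183 ⊕ 145 = 38.
C3: T = 186, S = E(K, T) = 146; 252 ⊕ 146 = 110.
C4: T = 187, S = E(K, T) = 147; 117 ⊕ 147 = 230.

C1 = 248, C2 = 38, C3 = 110, C4 = 230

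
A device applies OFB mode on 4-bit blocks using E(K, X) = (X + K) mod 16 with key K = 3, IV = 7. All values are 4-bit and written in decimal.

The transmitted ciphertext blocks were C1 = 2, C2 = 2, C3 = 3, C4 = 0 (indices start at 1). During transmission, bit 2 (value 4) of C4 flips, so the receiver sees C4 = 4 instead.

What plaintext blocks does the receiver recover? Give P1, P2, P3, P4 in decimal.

P1 = 8, P2 = 15, P3 = 3, P4 = 7

OFB decryption: S_i = E(K, S_{i−1}) with S_{0} = IV; P_i = C_i ⊕ S_i.
Only C4 changed, to 4. In OFB, a change in C_i flips the same bit in P_i only; the keystream is unaffected. Decrypting the received ciphertext:
P1: S = E(K, 7) = 10; 2 ⊕ 10 = 8.
P2: S = E(K, 10) = 13; 2 ⊕ 13 = 15.
P3: S = E(K, 13) = 0; 3 ⊕ 0 = 3.
P4: S = E(K, 0) = 3; 4 ⊕ 3 = 7.
Blocks that differ from the original plaintext: P4.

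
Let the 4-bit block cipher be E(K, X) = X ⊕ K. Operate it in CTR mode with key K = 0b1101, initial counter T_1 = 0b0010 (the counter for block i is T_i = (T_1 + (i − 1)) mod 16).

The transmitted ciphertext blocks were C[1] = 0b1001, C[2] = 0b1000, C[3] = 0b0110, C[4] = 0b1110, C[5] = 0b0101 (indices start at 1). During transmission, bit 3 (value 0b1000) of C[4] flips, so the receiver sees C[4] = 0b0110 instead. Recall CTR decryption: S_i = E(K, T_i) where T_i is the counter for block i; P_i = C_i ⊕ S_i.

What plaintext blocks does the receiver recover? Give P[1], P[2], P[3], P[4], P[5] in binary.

P[1] = 0b0110, P[2] = 0b0110, P[3] = 0b1111, P[4] = 0b1110, P[5] = 0b1110

Only C[4] changed, to 0b0110. In CTR, a change in C_i flips the same bit in P_i only; the keystream is unaffected. Decrypting the received ciphertext:
P[1]: T = 0b0010, S = E(K, T) = 0b1111; 0b1001 ⊕ 0b1111 = 0b0110.
P[2]: T = 0b0011, S = E(K, T) = 0b1110; 0b1000 ⊕ 0b1110 = 0b0110.
P[3]: T = 0b0100, S = E(K, T) = 0b1001; 0b0110 ⊕ 0b1001 = 0b1111.
P[4]: T = 0b0101, S = E(K, T) = 0b1000; 0b0110 ⊕ 0b1000 = 0b1110.
P[5]: T = 0b0110, S = E(K, T) = 0b1011; 0b0101 ⊕ 0b1011 = 0b1110.
Blocks that differ from the original plaintext: P[4].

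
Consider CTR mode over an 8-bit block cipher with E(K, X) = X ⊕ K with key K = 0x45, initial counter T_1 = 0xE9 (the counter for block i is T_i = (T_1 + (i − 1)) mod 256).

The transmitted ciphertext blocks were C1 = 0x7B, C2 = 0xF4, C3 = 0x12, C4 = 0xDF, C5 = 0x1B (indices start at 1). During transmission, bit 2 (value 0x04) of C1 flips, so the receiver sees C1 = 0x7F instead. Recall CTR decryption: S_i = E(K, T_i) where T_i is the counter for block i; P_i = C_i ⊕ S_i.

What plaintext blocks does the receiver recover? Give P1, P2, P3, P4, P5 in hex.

Only C1 changed, to 0x7F. In CTR, a change in C_i flips the same bit in P_i only; the keystream is unaffected. Decrypting the received ciphertext:
P1: T = 0xE9, S = E(K, T) = 0xAC; 0x7F ⊕ 0xAC = 0xD3.
P2: T = 0xEA, S = E(K, T) = 0xAF; 0xF4 ⊕ 0xAF = 0x5B.
P3: T = 0xEB, S = E(K, T) = 0xAE; 0x12 ⊕ 0xAE = 0xBC.
P4: T = 0xEC, S = E(K, T) = 0xA9; 0xDF ⊕ 0xA9 = 0x76.
P5: T = 0xED, S = E(K, T) = 0xA8; 0x1B ⊕ 0xA8 = 0xB3.
Blocks that differ from the original plaintext: P1.

P1 = 0xD3, P2 = 0x5B, P3 = 0xBC, P4 = 0x76, P5 = 0xB3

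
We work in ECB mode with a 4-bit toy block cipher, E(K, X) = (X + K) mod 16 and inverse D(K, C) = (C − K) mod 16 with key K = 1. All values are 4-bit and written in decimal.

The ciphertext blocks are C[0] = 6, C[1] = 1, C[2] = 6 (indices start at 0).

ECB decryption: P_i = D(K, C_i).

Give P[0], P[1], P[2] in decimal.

P[0] = 5, P[1] = 0, P[2] = 5

P[0]: D(K, 6) = 5.
P[1]: D(K, 1) = 0.
P[2]: D(K, 6) = 5.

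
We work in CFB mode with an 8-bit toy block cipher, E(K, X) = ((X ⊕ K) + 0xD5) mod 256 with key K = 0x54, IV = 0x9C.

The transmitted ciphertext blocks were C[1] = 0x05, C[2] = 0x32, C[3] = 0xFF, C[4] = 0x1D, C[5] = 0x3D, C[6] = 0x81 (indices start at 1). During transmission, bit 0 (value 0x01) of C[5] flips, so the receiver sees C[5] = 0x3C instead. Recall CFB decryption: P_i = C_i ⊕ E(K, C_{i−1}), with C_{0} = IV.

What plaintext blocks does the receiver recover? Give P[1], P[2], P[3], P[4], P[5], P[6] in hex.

Only C[5] changed, to 0x3C. In CFB, a change in C_i flips the same bit in P_i and garbles P_{i+1}. Decrypting the received ciphertext:
P[1]: E(K, 0x9C) = 0x9D; 0x05 ⊕ 0x9D = 0x98.
P[2]: E(K, 0x05) = 0x26; 0x32 ⊕ 0x26 = 0x14.
P[3]: E(K, 0x32) = 0x3B; 0xFF ⊕ 0x3B = 0xC4.
P[4]: E(K, 0xFF) = 0x80; 0x1D ⊕ 0x80 = 0x9D.
P[5]: E(K, 0x1D) = 0x1E; 0x3C ⊕ 0x1E = 0x22.
P[6]: E(K, 0x3C) = 0x3D; 0x81 ⊕ 0x3D = 0xBC.
Blocks that differ from the original plaintext: P[5], P[6].

P[1] = 0x98, P[2] = 0x14, P[3] = 0xC4, P[4] = 0x9D, P[5] = 0x22, P[6] = 0xBC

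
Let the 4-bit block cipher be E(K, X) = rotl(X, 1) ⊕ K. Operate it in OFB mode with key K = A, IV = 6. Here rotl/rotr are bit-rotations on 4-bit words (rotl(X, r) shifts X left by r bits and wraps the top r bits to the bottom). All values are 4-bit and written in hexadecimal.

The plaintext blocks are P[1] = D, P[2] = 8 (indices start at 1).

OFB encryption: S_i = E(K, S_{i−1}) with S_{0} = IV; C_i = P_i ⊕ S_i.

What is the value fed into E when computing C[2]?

C[1]: S = E(K, 6) = 6; D ⊕ 6 = B.
C[2]: S = E(K, 6) = 6; 8 ⊕ 6 = E.
So the input to E for block [2] is 6.

6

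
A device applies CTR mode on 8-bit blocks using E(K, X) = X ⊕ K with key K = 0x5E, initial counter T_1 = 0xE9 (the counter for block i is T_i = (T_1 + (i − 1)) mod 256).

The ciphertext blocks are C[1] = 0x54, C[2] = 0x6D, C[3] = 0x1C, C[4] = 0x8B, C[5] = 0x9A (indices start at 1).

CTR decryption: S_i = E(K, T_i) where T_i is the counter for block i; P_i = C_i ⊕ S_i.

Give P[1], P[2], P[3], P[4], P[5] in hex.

P[1]: T = 0xE9, S = E(K, T) = 0xB7; 0x54 ⊕ 0xB7 = 0xE3.
P[2]: T = 0xEA, S = E(K, T) = 0xB4; 0x6D ⊕ 0xB4 = 0xD9.
P[3]: T = 0xEB, S = E(K, T) = 0xB5; 0x1C ⊕ 0xB5 = 0xA9.
P[4]: T = 0xEC, S = E(K, T) = 0xB2; 0x8B ⊕ 0xB2 = 0x39.
P[5]: T = 0xED, S = E(K, T) = 0xB3; 0x9A ⊕ 0xB3 = 0x29.

P[1] = 0xE3, P[2] = 0xD9, P[3] = 0xA9, P[4] = 0x39, P[5] = 0x29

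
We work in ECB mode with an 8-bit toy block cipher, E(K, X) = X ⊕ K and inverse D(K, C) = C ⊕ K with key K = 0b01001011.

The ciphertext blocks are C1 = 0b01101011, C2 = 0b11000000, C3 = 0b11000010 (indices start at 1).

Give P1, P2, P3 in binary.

P1 = 0b00100000, P2 = 0b10001011, P3 = 0b10001001

ECB decryption: P_i = D(K, C_i).
P1: D(K, 0b01101011) = 0b00100000.
P2: D(K, 0b11000000) = 0b10001011.
P3: D(K, 0b11000010) = 0b10001001.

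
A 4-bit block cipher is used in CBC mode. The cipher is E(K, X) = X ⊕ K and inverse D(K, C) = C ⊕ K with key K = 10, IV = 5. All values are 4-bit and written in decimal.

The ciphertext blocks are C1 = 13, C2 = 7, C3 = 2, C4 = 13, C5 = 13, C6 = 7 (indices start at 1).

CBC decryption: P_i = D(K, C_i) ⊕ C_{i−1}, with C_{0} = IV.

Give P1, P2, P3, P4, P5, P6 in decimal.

P1 = 2, P2 = 0, P3 = 15, P4 = 5, P5 = 10, P6 = 0

P1: D(K, 13) = 7; 7 ⊕ 5 = 2.
P2: D(K, 7) = 13; 13 ⊕ 13 = 0.
P3: D(K, 2) = 8; 8 ⊕ 7 = 15.
P4: D(K, 13) = 7; 7 ⊕ 2 = 5.
P5: D(K, 13) = 7; 7 ⊕ 13 = 10.
P6: D(K, 7) = 13; 13 ⊕ 13 = 0.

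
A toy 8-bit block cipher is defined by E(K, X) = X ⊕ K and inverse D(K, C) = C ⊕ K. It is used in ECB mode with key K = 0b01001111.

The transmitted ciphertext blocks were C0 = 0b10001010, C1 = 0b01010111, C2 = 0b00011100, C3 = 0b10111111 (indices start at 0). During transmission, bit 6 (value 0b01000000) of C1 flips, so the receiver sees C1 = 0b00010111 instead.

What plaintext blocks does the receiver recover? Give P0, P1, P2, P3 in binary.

P0 = 0b11000101, P1 = 0b01011000, P2 = 0b01010011, P3 = 0b11110000

ECB decryption: P_i = D(K, C_i).
Only C1 changed, to 0b00010111. In ECB, a change in C_i affects only P_i. Decrypting the received ciphertext:
P0: D(K, 0b10001010) = 0b11000101.
P1: D(K, 0b00010111) = 0b01011000.
P2: D(K, 0b00011100) = 0b01010011.
P3: D(K, 0b10111111) = 0b11110000.
Blocks that differ from the original plaintext: P1.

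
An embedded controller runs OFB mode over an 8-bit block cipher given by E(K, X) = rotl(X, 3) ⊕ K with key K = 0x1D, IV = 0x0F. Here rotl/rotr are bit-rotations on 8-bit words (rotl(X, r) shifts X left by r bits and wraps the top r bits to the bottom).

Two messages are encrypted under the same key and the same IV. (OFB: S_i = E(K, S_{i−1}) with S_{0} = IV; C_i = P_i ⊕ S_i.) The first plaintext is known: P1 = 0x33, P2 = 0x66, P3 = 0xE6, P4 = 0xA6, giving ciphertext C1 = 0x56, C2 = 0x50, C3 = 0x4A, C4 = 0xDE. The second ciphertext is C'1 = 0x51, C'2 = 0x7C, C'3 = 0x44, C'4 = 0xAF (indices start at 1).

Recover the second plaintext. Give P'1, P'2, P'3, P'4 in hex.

In OFB with a reused IV, both messages share the same keystream S_i, so C_i ⊕ C'_i = P_i ⊕ P'_i and thus P'_i = P_i ⊕ C_i ⊕ C'_i.
P'1: 0x33 ⊕ 0x56 ⊕ 0x51 = 0x34.
P'2: 0x66 ⊕ 0x50 ⊕ 0x7C = 0x4A.
P'3: 0xE6 ⊕ 0x4A ⊕ 0x44 = 0xE8.
P'4: 0xA6 ⊕ 0xDE ⊕ 0xAF = 0xD7.

P'1 = 0x34, P'2 = 0x4A, P'3 = 0xE8, P'4 = 0xD7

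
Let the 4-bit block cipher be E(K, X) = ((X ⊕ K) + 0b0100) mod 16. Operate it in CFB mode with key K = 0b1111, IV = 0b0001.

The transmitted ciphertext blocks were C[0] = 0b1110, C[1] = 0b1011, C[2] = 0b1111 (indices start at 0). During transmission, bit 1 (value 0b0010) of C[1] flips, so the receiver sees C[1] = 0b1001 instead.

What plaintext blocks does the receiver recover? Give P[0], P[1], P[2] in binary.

P[0] = 0b1100, P[1] = 0b1100, P[2] = 0b0101

CFB decryption: P_i = C_i ⊕ E(K, C_{i−1}), with C_{−1} = IV.
Only C[1] changed, to 0b1001. In CFB, a change in C_i flips the same bit in P_i and garbles P_{i+1}. Decrypting the received ciphertext:
P[0]: E(K, 0b0001) = 0b0010; 0b1110 ⊕ 0b0010 = 0b1100.
P[1]: E(K, 0b1110) = 0b0101; 0b1001 ⊕ 0b0101 = 0b1100.
P[2]: E(K, 0b1001) = 0b1010; 0b1111 ⊕ 0b1010 = 0b0101.
Blocks that differ from the original plaintext: P[1], P[2].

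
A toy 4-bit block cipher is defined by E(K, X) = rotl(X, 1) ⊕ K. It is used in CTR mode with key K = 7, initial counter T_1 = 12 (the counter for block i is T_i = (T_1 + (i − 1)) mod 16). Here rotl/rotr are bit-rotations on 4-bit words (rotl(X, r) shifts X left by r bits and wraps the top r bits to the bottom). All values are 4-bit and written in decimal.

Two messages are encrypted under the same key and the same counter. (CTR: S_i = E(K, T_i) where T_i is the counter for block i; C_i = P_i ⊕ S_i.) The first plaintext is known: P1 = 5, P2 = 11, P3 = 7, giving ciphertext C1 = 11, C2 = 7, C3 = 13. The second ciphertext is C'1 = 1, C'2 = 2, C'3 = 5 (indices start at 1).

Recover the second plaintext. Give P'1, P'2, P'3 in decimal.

P'1 = 15, P'2 = 14, P'3 = 15

In CTR with a reused counter, both messages share the same keystream S_i, so C_i ⊕ C'_i = P_i ⊕ P'_i and thus P'_i = P_i ⊕ C_i ⊕ C'_i.
P'1: 5 ⊕ 11 ⊕ 1 = 15.
P'2: 11 ⊕ 7 ⊕ 2 = 14.
P'3: 7 ⊕ 13 ⊕ 5 = 15.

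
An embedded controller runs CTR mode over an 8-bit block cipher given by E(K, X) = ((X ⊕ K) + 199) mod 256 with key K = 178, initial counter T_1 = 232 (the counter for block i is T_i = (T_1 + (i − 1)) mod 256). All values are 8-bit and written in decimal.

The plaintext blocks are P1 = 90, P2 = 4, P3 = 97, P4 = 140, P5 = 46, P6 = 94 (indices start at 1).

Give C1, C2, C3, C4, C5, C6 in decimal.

CTR encryption: S_i = E(K, T_i) where T_i is the counter for block i; C_i = P_i ⊕ S_i.
C1: T = 232, S = E(K, T) = 33; 90 ⊕ 33 = 123.
C2: T = 233, S = E(K, T) = 34; 4 ⊕ 34 = 38.
C3: T = 234, S = E(K, T) = 31; 97 ⊕ 31 = 126.
C4: T = 235, S = E(K, T) = 32; 140 ⊕ 32 = 172.
C5: T = 236, S = E(K, T) = 37; 46 ⊕ 37 = 11.
C6: T = 237, S = E(K, T) = 38; 94 ⊕ 38 = 120.

C1 = 123, C2 = 38, C3 = 126, C4 = 172, C5 = 11, C6 = 120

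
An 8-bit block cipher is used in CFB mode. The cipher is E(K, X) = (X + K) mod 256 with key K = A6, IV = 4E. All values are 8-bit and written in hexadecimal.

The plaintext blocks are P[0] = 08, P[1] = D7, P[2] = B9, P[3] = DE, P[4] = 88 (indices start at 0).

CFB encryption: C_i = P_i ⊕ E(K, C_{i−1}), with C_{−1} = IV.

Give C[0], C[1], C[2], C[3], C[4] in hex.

C[0]: E(K, 4E) = F4; 08 ⊕ F4 = FC.
C[1]: E(K, FC) = A2; D7 ⊕ A2 = 75.
C[2]: E(K, 75) = 1B; B9 ⊕ 1B = A2.
C[3]: E(K, A2) = 48; DE ⊕ 48 = 96.
C[4]: E(K, 96) = 3C; 88 ⊕ 3C = B4.

C[0] = FC, C[1] = 75, C[2] = A2, C[3] = 96, C[4] = B4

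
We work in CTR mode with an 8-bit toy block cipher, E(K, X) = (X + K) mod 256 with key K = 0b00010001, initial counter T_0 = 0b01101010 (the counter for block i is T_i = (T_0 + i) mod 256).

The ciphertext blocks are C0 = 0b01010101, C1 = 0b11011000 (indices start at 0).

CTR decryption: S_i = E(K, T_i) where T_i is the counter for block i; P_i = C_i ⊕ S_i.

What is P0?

P0: T = 0b01101010, S = E(K, T) = 0b01111011; 0b01010101 ⊕ 0b01111011 = 0b00101110.

P0 = 0b00101110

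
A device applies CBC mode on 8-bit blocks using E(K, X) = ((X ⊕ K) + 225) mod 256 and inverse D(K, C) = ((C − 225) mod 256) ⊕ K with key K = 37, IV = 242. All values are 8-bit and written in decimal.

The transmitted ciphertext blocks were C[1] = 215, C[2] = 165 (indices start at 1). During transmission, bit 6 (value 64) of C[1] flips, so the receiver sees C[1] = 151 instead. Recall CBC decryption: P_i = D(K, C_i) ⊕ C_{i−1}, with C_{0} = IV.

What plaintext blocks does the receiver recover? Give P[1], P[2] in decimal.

Only C[1] changed, to 151. In CBC, a change in C_i garbles P_i and flips the same bit in P_{i+1}. Decrypting the received ciphertext:
P[1]: D(K, 151) = 147; 147 ⊕ 242 = 97.
P[2]: D(K, 165) = 225; 225 ⊕ 151 = 118.
Blocks that differ from the original plaintext: P[1], P[2].

P[1] = 97, P[2] = 118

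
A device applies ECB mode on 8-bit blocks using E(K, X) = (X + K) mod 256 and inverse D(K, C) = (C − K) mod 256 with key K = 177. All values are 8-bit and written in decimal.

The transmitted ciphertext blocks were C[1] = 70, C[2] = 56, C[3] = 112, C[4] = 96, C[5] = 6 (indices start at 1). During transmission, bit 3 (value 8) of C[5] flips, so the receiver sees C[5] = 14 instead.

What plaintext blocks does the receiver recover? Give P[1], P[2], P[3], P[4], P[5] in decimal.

P[1] = 149, P[2] = 135, P[3] = 191, P[4] = 175, P[5] = 93

ECB decryption: P_i = D(K, C_i).
Only C[5] changed, to 14. In ECB, a change in C_i affects only P_i. Decrypting the received ciphertext:
P[1]: D(K, 70) = 149.
P[2]: D(K, 56) = 135.
P[3]: D(K, 112) = 191.
P[4]: D(K, 96) = 175.
P[5]: D(K, 14) = 93.
Blocks that differ from the original plaintext: P[5].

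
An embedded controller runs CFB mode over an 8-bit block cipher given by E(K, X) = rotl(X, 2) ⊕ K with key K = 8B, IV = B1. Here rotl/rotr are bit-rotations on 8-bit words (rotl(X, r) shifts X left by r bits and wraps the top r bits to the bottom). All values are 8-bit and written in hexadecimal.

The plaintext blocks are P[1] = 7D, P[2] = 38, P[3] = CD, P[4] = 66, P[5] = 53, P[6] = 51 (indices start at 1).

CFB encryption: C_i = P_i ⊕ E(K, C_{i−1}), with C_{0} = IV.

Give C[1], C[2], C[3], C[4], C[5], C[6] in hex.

C[1] = 30, C[2] = 73, C[3] = 8B, C[4] = C3, C[5] = D7, C[6] = 85

C[1]: E(K, B1) = 4D; 7D ⊕ 4D = 30.
C[2]: E(K, 30) = 4B; 38 ⊕ 4B = 73.
C[3]: E(K, 73) = 46; CD ⊕ 46 = 8B.
C[4]: E(K, 8B) = A5; 66 ⊕ A5 = C3.
C[5]: E(K, C3) = 84; 53 ⊕ 84 = D7.
C[6]: E(K, D7) = D4; 51 ⊕ D4 = 85.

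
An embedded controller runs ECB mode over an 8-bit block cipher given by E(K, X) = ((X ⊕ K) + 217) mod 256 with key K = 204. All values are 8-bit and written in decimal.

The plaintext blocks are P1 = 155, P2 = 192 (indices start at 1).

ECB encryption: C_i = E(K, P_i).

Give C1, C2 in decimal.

C1: E(K, 155) = 48.
C2: E(K, 192) = 229.

C1 = 48, C2 = 229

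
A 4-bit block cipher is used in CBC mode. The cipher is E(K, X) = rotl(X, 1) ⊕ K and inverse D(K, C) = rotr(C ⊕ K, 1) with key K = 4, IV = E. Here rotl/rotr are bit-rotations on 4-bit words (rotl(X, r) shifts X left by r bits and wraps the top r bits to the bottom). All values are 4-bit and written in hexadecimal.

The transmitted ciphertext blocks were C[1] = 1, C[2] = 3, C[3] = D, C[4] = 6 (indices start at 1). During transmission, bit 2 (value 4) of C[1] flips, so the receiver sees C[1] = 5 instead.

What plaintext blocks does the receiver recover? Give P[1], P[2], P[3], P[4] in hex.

CBC decryption: P_i = D(K, C_i) ⊕ C_{i−1}, with C_{0} = IV.
Only C[1] changed, to 5. In CBC, a change in C_i garbles P_i and flips the same bit in P_{i+1}. Decrypting the received ciphertext:
P[1]: D(K, 5) = 8; 8 ⊕ E = 6.
P[2]: D(K, 3) = B; B ⊕ 5 = E.
P[3]: D(K, D) = C; C ⊕ 3 = F.
P[4]: D(K, 6) = 1; 1 ⊕ D = C.
Blocks that differ from the original plaintext: P[1], P[2].

P[1] = 6, P[2] = E, P[3] = F, P[4] = C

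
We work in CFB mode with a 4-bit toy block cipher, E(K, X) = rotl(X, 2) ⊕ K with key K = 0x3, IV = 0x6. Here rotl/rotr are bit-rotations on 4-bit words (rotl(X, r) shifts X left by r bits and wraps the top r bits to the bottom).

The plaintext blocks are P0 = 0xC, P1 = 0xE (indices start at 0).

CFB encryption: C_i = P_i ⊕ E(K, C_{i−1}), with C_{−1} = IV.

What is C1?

C1 = 0x4

C0: E(K, 0x6) = 0xA; 0xC ⊕ 0xA = 0x6.
C1: E(K, 0x6) = 0xA; 0xE ⊕ 0xA = 0x4.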